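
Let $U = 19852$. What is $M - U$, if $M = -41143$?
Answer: $-60995$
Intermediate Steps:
$M - U = -41143 - 19852 = -60995$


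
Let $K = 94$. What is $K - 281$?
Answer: $-187$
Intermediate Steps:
$K - 281 = 94 - 281 = -187$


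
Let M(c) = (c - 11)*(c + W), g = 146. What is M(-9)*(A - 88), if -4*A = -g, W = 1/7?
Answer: -63860/7 ≈ -9122.9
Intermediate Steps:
W = 1/7 ≈ 0.14286
A = 73/2 (A = -(-1)*146/4 = -1/4*(-146) = 73/2 ≈ 36.500)
M(c) = (-11 + c)*(1/7 + c) (M(c) = (c - 11)*(c + 1/7) = (-11 + c)*(1/7 + c))
M(-9)*(A - 88) = (-11/7 + (-9)**2 - 76/7*(-9))*(73/2 - 88) = (-11/7 + 81 + 684/7)*(-103/2) = (1240/7)*(-103/2) = -63860/7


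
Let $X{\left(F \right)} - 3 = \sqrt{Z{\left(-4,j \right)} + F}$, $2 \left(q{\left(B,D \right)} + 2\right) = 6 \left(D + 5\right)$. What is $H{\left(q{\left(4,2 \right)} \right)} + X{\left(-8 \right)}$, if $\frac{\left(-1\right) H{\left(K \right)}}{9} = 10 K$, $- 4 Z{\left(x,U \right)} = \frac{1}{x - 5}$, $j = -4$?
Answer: $-1707 + \frac{i \sqrt{287}}{6} \approx -1707.0 + 2.8235 i$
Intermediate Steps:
$q{\left(B,D \right)} = 13 + 3 D$ ($q{\left(B,D \right)} = -2 + \frac{6 \left(D + 5\right)}{2} = -2 + \frac{6 \left(5 + D\right)}{2} = -2 + \frac{30 + 6 D}{2} = -2 + \left(15 + 3 D\right) = 13 + 3 D$)
$Z{\left(x,U \right)} = - \frac{1}{4 \left(-5 + x\right)}$ ($Z{\left(x,U \right)} = - \frac{1}{4 \left(x - 5\right)} = - \frac{1}{4 \left(-5 + x\right)}$)
$H{\left(K \right)} = - 90 K$ ($H{\left(K \right)} = - 9 \cdot 10 K = - 90 K$)
$X{\left(F \right)} = 3 + \sqrt{\frac{1}{36} + F}$ ($X{\left(F \right)} = 3 + \sqrt{- \frac{1}{-20 + 4 \left(-4\right)} + F} = 3 + \sqrt{- \frac{1}{-20 - 16} + F} = 3 + \sqrt{- \frac{1}{-36} + F} = 3 + \sqrt{\left(-1\right) \left(- \frac{1}{36}\right) + F} = 3 + \sqrt{\frac{1}{36} + F}$)
$H{\left(q{\left(4,2 \right)} \right)} + X{\left(-8 \right)} = - 90 \left(13 + 3 \cdot 2\right) + \left(3 + \frac{\sqrt{1 + 36 \left(-8\right)}}{6}\right) = - 90 \left(13 + 6\right) + \left(3 + \frac{\sqrt{1 - 288}}{6}\right) = \left(-90\right) 19 + \left(3 + \frac{\sqrt{-287}}{6}\right) = -1710 + \left(3 + \frac{i \sqrt{287}}{6}\right) = -1707 + \frac{i \sqrt{287}}{6}$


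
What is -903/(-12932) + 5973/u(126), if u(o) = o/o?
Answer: 77243739/12932 ≈ 5973.1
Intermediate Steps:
u(o) = 1
-903/(-12932) + 5973/u(126) = -903/(-12932) + 5973/1 = -903*(-1/12932) + 5973*1 = 903/12932 + 5973 = 77243739/12932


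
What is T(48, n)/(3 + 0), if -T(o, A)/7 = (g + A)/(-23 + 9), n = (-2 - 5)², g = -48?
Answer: ⅙ ≈ 0.16667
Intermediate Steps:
n = 49 (n = (-7)² = 49)
T(o, A) = -24 + A/2 (T(o, A) = -7*(-48 + A)/(-23 + 9) = -7*(-48 + A)/(-14) = -7*(-48 + A)*(-1)/14 = -7*(24/7 - A/14) = -24 + A/2)
T(48, n)/(3 + 0) = (-24 + (½)*49)/(3 + 0) = (-24 + 49/2)/3 = (⅓)*(½) = ⅙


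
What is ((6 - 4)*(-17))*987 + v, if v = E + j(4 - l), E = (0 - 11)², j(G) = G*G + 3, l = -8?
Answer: -33290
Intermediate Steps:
j(G) = 3 + G² (j(G) = G² + 3 = 3 + G²)
E = 121 (E = (-11)² = 121)
v = 268 (v = 121 + (3 + (4 - 1*(-8))²) = 121 + (3 + (4 + 8)²) = 121 + (3 + 12²) = 121 + (3 + 144) = 121 + 147 = 268)
((6 - 4)*(-17))*987 + v = ((6 - 4)*(-17))*987 + 268 = (2*(-17))*987 + 268 = -34*987 + 268 = -33558 + 268 = -33290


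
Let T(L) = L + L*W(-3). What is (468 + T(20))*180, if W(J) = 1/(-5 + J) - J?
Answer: 98190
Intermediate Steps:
T(L) = 31*L/8 (T(L) = L + L*((1 - 1*(-3)² + 5*(-3))/(-5 - 3)) = L + L*((1 - 1*9 - 15)/(-8)) = L + L*(-(1 - 9 - 15)/8) = L + L*(-⅛*(-23)) = L + L*(23/8) = L + 23*L/8 = 31*L/8)
(468 + T(20))*180 = (468 + (31/8)*20)*180 = (468 + 155/2)*180 = (1091/2)*180 = 98190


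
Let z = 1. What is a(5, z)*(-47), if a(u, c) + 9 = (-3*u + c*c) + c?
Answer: 1034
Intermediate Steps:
a(u, c) = -9 + c + c² - 3*u (a(u, c) = -9 + ((-3*u + c*c) + c) = -9 + ((-3*u + c²) + c) = -9 + ((c² - 3*u) + c) = -9 + (c + c² - 3*u) = -9 + c + c² - 3*u)
a(5, z)*(-47) = (-9 + 1 + 1² - 3*5)*(-47) = (-9 + 1 + 1 - 15)*(-47) = -22*(-47) = 1034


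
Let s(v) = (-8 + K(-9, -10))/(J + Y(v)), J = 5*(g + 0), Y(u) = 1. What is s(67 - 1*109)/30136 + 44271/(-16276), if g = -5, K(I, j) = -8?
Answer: -250151251/91967538 ≈ -2.7200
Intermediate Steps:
J = -25 (J = 5*(-5 + 0) = 5*(-5) = -25)
s(v) = ⅔ (s(v) = (-8 - 8)/(-25 + 1) = -16/(-24) = -16*(-1/24) = ⅔)
s(67 - 1*109)/30136 + 44271/(-16276) = (⅔)/30136 + 44271/(-16276) = (⅔)*(1/30136) + 44271*(-1/16276) = 1/45204 - 44271/16276 = -250151251/91967538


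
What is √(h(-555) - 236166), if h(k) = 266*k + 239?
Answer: I*√383557 ≈ 619.32*I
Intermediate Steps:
h(k) = 239 + 266*k
√(h(-555) - 236166) = √((239 + 266*(-555)) - 236166) = √((239 - 147630) - 236166) = √(-147391 - 236166) = √(-383557) = I*√383557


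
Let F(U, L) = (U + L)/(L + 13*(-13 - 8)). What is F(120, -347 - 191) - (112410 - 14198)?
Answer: -79649514/811 ≈ -98212.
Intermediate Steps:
F(U, L) = (L + U)/(-273 + L) (F(U, L) = (L + U)/(L + 13*(-21)) = (L + U)/(L - 273) = (L + U)/(-273 + L))
F(120, -347 - 191) - (112410 - 14198) = ((-347 - 191) + 120)/(-273 + (-347 - 191)) - (112410 - 14198) = (-538 + 120)/(-273 - 538) - 1*98212 = -418/(-811) - 98212 = -1/811*(-418) - 98212 = 418/811 - 98212 = -79649514/811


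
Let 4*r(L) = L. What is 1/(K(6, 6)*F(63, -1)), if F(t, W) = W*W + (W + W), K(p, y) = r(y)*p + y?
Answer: -1/15 ≈ -0.066667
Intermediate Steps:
r(L) = L/4
K(p, y) = y + p*y/4 (K(p, y) = (y/4)*p + y = p*y/4 + y = y + p*y/4)
F(t, W) = W**2 + 2*W
1/(K(6, 6)*F(63, -1)) = 1/(((1/4)*6*(4 + 6))*(-(2 - 1))) = 1/(((1/4)*6*10)*(-1*1)) = 1/(15*(-1)) = 1/(-15) = -1/15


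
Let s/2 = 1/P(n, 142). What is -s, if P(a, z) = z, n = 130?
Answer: -1/71 ≈ -0.014085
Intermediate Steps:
s = 1/71 (s = 2/142 = 2*(1/142) = 1/71 ≈ 0.014085)
-s = -1*1/71 = -1/71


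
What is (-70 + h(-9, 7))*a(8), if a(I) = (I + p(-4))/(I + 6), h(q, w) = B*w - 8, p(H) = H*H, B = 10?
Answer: -96/7 ≈ -13.714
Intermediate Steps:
p(H) = H**2
h(q, w) = -8 + 10*w (h(q, w) = 10*w - 8 = -8 + 10*w)
a(I) = (16 + I)/(6 + I) (a(I) = (I + (-4)**2)/(I + 6) = (I + 16)/(6 + I) = (16 + I)/(6 + I))
(-70 + h(-9, 7))*a(8) = (-70 + (-8 + 10*7))*((16 + 8)/(6 + 8)) = (-70 + (-8 + 70))*(24/14) = (-70 + 62)*((1/14)*24) = -8*12/7 = -96/7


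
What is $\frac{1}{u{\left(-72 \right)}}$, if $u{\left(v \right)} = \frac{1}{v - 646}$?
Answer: $-718$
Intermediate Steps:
$u{\left(v \right)} = \frac{1}{-646 + v}$
$\frac{1}{u{\left(-72 \right)}} = \frac{1}{\frac{1}{-646 - 72}} = \frac{1}{\frac{1}{-718}} = \frac{1}{- \frac{1}{718}} = -718$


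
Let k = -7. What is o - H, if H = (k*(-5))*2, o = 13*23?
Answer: 229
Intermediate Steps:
o = 299
H = 70 (H = -7*(-5)*2 = 35*2 = 70)
o - H = 299 - 1*70 = 299 - 70 = 229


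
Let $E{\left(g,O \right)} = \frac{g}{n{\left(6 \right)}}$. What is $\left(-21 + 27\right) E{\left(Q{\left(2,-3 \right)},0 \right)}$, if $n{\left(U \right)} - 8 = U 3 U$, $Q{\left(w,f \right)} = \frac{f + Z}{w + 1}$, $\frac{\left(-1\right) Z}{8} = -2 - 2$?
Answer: $\frac{1}{2} \approx 0.5$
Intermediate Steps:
$Z = 32$ ($Z = - 8 \left(-2 - 2\right) = \left(-8\right) \left(-4\right) = 32$)
$Q{\left(w,f \right)} = \frac{32 + f}{1 + w}$ ($Q{\left(w,f \right)} = \frac{f + 32}{w + 1} = \frac{32 + f}{1 + w}$)
$n{\left(U \right)} = 8 + 3 U^{2}$ ($n{\left(U \right)} = 8 + U 3 U = 8 + 3 U U = 8 + 3 U^{2}$)
$E{\left(g,O \right)} = \frac{g}{116}$ ($E{\left(g,O \right)} = \frac{g}{8 + 3 \cdot 6^{2}} = \frac{g}{8 + 3 \cdot 36} = \frac{g}{8 + 108} = \frac{g}{116}$)
$\left(-21 + 27\right) E{\left(Q{\left(2,-3 \right)},0 \right)} = \left(-21 + 27\right) \frac{\frac{1}{1 + 2} \left(32 - 3\right)}{116} = 6 \frac{\frac{1}{3} \cdot 29}{116} = 6 \cdot \frac{1}{116} \cdot \frac{29}{3} = 6 \cdot \frac{1}{12} = \frac{1}{2}$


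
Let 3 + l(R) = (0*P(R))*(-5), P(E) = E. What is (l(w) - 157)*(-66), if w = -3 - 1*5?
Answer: 10560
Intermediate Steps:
w = -8 (w = -3 - 5 = -8)
l(R) = -3 (l(R) = -3 + (0*R)*(-5) = -3 + 0*(-5) = -3 + 0 = -3)
(l(w) - 157)*(-66) = (-3 - 157)*(-66) = -160*(-66) = 10560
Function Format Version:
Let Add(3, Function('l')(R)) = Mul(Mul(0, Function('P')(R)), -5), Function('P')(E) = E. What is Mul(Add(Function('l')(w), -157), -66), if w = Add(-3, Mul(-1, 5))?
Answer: 10560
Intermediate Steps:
w = -8 (w = Add(-3, -5) = -8)
Function('l')(R) = -3 (Function('l')(R) = Add(-3, Mul(Mul(0, R), -5)) = Add(-3, Mul(0, -5)) = Add(-3, 0) = -3)
Mul(Add(Function('l')(w), -157), -66) = Mul(Add(-3, -157), -66) = Mul(-160, -66) = 10560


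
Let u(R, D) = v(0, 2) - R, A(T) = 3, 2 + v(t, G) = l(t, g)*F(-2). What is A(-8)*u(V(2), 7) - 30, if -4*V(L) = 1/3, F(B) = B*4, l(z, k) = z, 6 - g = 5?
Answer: -143/4 ≈ -35.750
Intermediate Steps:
g = 1 (g = 6 - 1*5 = 6 - 5 = 1)
F(B) = 4*B
v(t, G) = -2 - 8*t (v(t, G) = -2 + t*(4*(-2)) = -2 + t*(-8) = -2 - 8*t)
V(L) = -1/12 (V(L) = -¼/3 = -¼*⅓ = -1/12)
u(R, D) = -2 - R (u(R, D) = (-2 - 8*0) - R = (-2 + 0) - R = -2 - R)
A(-8)*u(V(2), 7) - 30 = 3*(-2 - 1*(-1/12)) - 30 = 3*(-2 + 1/12) - 30 = 3*(-23/12) - 30 = -23/4 - 30 = -143/4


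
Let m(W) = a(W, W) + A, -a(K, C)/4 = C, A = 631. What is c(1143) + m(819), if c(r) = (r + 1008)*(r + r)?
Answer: 4914541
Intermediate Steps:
a(K, C) = -4*C
m(W) = 631 - 4*W (m(W) = -4*W + 631 = 631 - 4*W)
c(r) = 2*r*(1008 + r) (c(r) = (1008 + r)*(2*r) = 2*r*(1008 + r))
c(1143) + m(819) = 2*1143*(1008 + 1143) + (631 - 4*819) = 2*1143*2151 + (631 - 3276) = 4917186 - 2645 = 4914541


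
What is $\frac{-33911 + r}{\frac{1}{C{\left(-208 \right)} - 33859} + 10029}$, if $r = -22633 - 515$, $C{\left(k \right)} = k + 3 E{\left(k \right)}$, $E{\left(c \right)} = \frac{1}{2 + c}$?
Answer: $- \frac{400428935495}{70381566139} \approx -5.6894$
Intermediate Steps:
$C{\left(k \right)} = k + \frac{3}{2 + k}$
$r = -23148$
$\frac{-33911 + r}{\frac{1}{C{\left(-208 \right)} - 33859} + 10029} = \frac{-33911 - 23148}{\frac{1}{\frac{3 - 208 \left(2 - 208\right)}{2 - 208} - 33859} + 10029} = - \frac{57059}{\frac{1}{\frac{3 - -42848}{-206} - 33859} + 10029} = - \frac{57059}{\frac{1}{- \frac{3 + 42848}{206} - 33859} + 10029} = - \frac{57059}{\frac{1}{\left(- \frac{1}{206}\right) 42851 - 33859} + 10029} = - \frac{57059}{\frac{1}{- \frac{42851}{206} - 33859} + 10029} = - \frac{57059}{\frac{1}{- \frac{7017805}{206}} + 10029} = - \frac{57059}{- \frac{206}{7017805} + 10029} = - \frac{57059}{\frac{70381566139}{7017805}} = \left(-57059\right) \frac{7017805}{70381566139} = - \frac{400428935495}{70381566139}$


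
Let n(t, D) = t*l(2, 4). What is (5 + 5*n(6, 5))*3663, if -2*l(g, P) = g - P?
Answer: 128205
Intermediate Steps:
l(g, P) = P/2 - g/2 (l(g, P) = -(g - P)/2 = P/2 - g/2)
n(t, D) = t (n(t, D) = t*((½)*4 - ½*2) = t*(2 - 1) = t*1 = t)
(5 + 5*n(6, 5))*3663 = (5 + 5*6)*3663 = (5 + 30)*3663 = 35*3663 = 128205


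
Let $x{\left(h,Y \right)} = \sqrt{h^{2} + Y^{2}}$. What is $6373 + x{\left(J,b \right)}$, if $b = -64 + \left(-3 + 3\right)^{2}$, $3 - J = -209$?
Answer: $6373 + 4 \sqrt{3065} \approx 6594.5$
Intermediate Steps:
$J = 212$ ($J = 3 - -209 = 3 + 209 = 212$)
$b = -64$ ($b = -64 + 0^{2} = -64 + 0 = -64$)
$x{\left(h,Y \right)} = \sqrt{Y^{2} + h^{2}}$
$6373 + x{\left(J,b \right)} = 6373 + \sqrt{\left(-64\right)^{2} + 212^{2}} = 6373 + \sqrt{4096 + 44944} = 6373 + \sqrt{49040} = 6373 + 4 \sqrt{3065}$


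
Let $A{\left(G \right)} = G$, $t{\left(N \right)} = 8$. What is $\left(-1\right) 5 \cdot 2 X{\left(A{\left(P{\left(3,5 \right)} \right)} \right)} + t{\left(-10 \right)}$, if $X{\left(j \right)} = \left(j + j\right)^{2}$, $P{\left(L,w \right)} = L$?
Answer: $-352$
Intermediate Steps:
$X{\left(j \right)} = 4 j^{2}$ ($X{\left(j \right)} = \left(2 j\right)^{2} = 4 j^{2}$)
$\left(-1\right) 5 \cdot 2 X{\left(A{\left(P{\left(3,5 \right)} \right)} \right)} + t{\left(-10 \right)} = \left(-1\right) 5 \cdot 2 \cdot 4 \cdot 3^{2} + 8 = \left(-5\right) 2 \cdot 4 \cdot 9 + 8 = \left(-10\right) 36 + 8 = -360 + 8 = -352$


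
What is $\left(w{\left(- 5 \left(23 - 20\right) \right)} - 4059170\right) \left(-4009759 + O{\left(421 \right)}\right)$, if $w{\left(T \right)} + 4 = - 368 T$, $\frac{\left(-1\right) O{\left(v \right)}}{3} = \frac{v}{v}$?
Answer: $16254187770348$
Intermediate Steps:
$O{\left(v \right)} = -3$ ($O{\left(v \right)} = - 3 \frac{v}{v} = \left(-3\right) 1 = -3$)
$w{\left(T \right)} = -4 - 368 T$
$\left(w{\left(- 5 \left(23 - 20\right) \right)} - 4059170\right) \left(-4009759 + O{\left(421 \right)}\right) = \left(\left(-4 - 368 \left(- 5 \left(23 - 20\right)\right)\right) - 4059170\right) \left(-4009759 - 3\right) = \left(\left(-4 - 368 \left(\left(-5\right) 3\right)\right) - 4059170\right) \left(-4009762\right) = \left(\left(-4 - -5520\right) - 4059170\right) \left(-4009762\right) = \left(\left(-4 + 5520\right) - 4059170\right) \left(-4009762\right) = \left(5516 - 4059170\right) \left(-4009762\right) = \left(-4053654\right) \left(-4009762\right) = 16254187770348$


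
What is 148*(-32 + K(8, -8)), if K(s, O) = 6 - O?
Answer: -2664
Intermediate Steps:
148*(-32 + K(8, -8)) = 148*(-32 + (6 - 1*(-8))) = 148*(-32 + (6 + 8)) = 148*(-32 + 14) = 148*(-18) = -2664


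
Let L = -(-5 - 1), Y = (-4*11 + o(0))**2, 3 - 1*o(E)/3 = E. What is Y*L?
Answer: 7350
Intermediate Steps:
o(E) = 9 - 3*E
Y = 1225 (Y = (-4*11 + (9 - 3*0))**2 = (-44 + (9 + 0))**2 = (-44 + 9)**2 = (-35)**2 = 1225)
L = 6 (L = -1*(-6) = 6)
Y*L = 1225*6 = 7350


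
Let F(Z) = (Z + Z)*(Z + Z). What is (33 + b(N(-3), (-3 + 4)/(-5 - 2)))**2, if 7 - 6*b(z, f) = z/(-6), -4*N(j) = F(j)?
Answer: 165649/144 ≈ 1150.3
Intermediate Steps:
F(Z) = 4*Z**2 (F(Z) = (2*Z)*(2*Z) = 4*Z**2)
N(j) = -j**2
b(z, f) = 7/6 + z/36 (b(z, f) = 7/6 - z/(6*(-6)) = 7/6 - z*(-1)/(6*6) = 7/6 - (-1)*z/36 = 7/6 + z/36)
(33 + b(N(-3), (-3 + 4)/(-5 - 2)))**2 = (33 + (7/6 + (-1*(-3)**2)/36))**2 = (33 + (7/6 + (-1*9)/36))**2 = (33 + (7/6 + (1/36)*(-9)))**2 = (33 + (7/6 - 1/4))**2 = (33 + 11/12)**2 = (407/12)**2 = 165649/144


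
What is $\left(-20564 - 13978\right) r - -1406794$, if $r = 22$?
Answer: $646870$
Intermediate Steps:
$\left(-20564 - 13978\right) r - -1406794 = \left(-20564 - 13978\right) 22 - -1406794 = \left(-20564 - 13978\right) 22 + 1406794 = \left(-34542\right) 22 + 1406794 = -759924 + 1406794 = 646870$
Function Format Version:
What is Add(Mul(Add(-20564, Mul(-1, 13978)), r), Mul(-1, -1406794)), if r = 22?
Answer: 646870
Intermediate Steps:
Add(Mul(Add(-20564, Mul(-1, 13978)), r), Mul(-1, -1406794)) = Add(Mul(Add(-20564, Mul(-1, 13978)), 22), Mul(-1, -1406794)) = Add(Mul(Add(-20564, -13978), 22), 1406794) = Add(Mul(-34542, 22), 1406794) = Add(-759924, 1406794) = 646870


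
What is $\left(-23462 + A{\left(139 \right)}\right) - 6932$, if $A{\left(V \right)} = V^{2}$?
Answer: $-11073$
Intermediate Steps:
$\left(-23462 + A{\left(139 \right)}\right) - 6932 = \left(-23462 + 139^{2}\right) - 6932 = \left(-23462 + 19321\right) - 6932 = -4141 - 6932 = -11073$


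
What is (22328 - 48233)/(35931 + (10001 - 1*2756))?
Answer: -8635/14392 ≈ -0.59999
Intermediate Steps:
(22328 - 48233)/(35931 + (10001 - 1*2756)) = -25905/(35931 + (10001 - 2756)) = -25905/(35931 + 7245) = -25905/43176 = -25905*1/43176 = -8635/14392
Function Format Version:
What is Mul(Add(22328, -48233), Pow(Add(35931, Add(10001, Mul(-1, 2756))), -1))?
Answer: Rational(-8635, 14392) ≈ -0.59999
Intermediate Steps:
Mul(Add(22328, -48233), Pow(Add(35931, Add(10001, Mul(-1, 2756))), -1)) = Mul(-25905, Pow(Add(35931, Add(10001, -2756)), -1)) = Mul(-25905, Pow(Add(35931, 7245), -1)) = Mul(-25905, Pow(43176, -1)) = Mul(-25905, Rational(1, 43176)) = Rational(-8635, 14392)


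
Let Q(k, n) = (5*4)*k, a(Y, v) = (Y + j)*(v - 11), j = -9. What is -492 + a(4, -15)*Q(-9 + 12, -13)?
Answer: 7308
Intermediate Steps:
a(Y, v) = (-11 + v)*(-9 + Y) (a(Y, v) = (Y - 9)*(v - 11) = (-9 + Y)*(-11 + v) = (-11 + v)*(-9 + Y))
Q(k, n) = 20*k
-492 + a(4, -15)*Q(-9 + 12, -13) = -492 + (99 - 11*4 - 9*(-15) + 4*(-15))*(20*(-9 + 12)) = -492 + (99 - 44 + 135 - 60)*(20*3) = -492 + 130*60 = -492 + 7800 = 7308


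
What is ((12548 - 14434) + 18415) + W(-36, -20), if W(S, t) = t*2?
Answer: 16489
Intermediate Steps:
W(S, t) = 2*t
((12548 - 14434) + 18415) + W(-36, -20) = ((12548 - 14434) + 18415) + 2*(-20) = (-1886 + 18415) - 40 = 16529 - 40 = 16489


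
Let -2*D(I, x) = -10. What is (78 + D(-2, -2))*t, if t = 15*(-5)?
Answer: -6225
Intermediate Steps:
D(I, x) = 5 (D(I, x) = -1/2*(-10) = 5)
t = -75
(78 + D(-2, -2))*t = (78 + 5)*(-75) = 83*(-75) = -6225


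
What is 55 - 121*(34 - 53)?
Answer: 2354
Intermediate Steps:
55 - 121*(34 - 53) = 55 - 121*(-19) = 55 + 2299 = 2354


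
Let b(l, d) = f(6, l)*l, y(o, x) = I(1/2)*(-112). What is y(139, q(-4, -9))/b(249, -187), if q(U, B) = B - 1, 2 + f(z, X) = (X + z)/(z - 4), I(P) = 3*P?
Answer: -112/20833 ≈ -0.0053761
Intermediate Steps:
f(z, X) = -2 + (X + z)/(-4 + z) (f(z, X) = -2 + (X + z)/(z - 4) = -2 + (X + z)/(-4 + z))
q(U, B) = -1 + B
y(o, x) = -168 (y(o, x) = (3/2)*(-112) = -168)
b(l, d) = l*(1 + l/2) (b(l, d) = ((8 + l - 1*6)/(-4 + 6))*l = ((8 + l - 6)/2)*l = ((2 + l)/2)*l = (1 + l/2)*l = l*(1 + l/2))
y(139, q(-4, -9))/b(249, -187) = -168*2/(249*(2 + 249)) = -168/((½)*249*251) = -168/62499/2 = -168*2/62499 = -112/20833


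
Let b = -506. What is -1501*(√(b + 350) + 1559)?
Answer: -2340059 - 3002*I*√39 ≈ -2.3401e+6 - 18747.0*I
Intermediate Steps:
-1501*(√(b + 350) + 1559) = -1501*(√(-506 + 350) + 1559) = -1501*(√(-156) + 1559) = -1501*(2*I*√39 + 1559) = -1501*(1559 + 2*I*√39) = -2340059 - 3002*I*√39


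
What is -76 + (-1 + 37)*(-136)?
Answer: -4972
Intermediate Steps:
-76 + (-1 + 37)*(-136) = -76 + 36*(-136) = -76 - 4896 = -4972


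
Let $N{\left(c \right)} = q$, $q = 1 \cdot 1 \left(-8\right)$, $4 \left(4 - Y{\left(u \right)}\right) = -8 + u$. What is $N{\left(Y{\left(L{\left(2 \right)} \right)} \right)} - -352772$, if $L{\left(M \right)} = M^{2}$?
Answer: $352764$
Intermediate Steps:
$Y{\left(u \right)} = 6 - \frac{u}{4}$ ($Y{\left(u \right)} = 4 - \frac{-8 + u}{4} = 4 - \left(-2 + \frac{u}{4}\right) = 6 - \frac{u}{4}$)
$q = -8$ ($q = 1 \left(-8\right) = -8$)
$N{\left(c \right)} = -8$
$N{\left(Y{\left(L{\left(2 \right)} \right)} \right)} - -352772 = -8 - -352772 = -8 + 352772 = 352764$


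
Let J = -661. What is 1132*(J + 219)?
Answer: -500344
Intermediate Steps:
1132*(J + 219) = 1132*(-661 + 219) = 1132*(-442) = -500344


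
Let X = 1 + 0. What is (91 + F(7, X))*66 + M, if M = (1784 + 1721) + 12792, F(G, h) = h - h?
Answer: 22303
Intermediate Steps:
X = 1
F(G, h) = 0
M = 16297 (M = 3505 + 12792 = 16297)
(91 + F(7, X))*66 + M = (91 + 0)*66 + 16297 = 91*66 + 16297 = 6006 + 16297 = 22303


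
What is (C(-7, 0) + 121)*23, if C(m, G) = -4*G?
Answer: 2783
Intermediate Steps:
(C(-7, 0) + 121)*23 = (-4*0 + 121)*23 = (0 + 121)*23 = 121*23 = 2783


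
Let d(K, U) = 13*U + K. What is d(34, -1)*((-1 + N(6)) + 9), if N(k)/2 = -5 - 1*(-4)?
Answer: 126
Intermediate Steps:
N(k) = -2 (N(k) = 2*(-5 - 1*(-4)) = 2*(-5 + 4) = 2*(-1) = -2)
d(K, U) = K + 13*U
d(34, -1)*((-1 + N(6)) + 9) = (34 + 13*(-1))*((-1 - 2) + 9) = (34 - 13)*(-3 + 9) = 21*6 = 126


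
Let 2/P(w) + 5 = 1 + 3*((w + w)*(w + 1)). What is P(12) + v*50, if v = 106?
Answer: 2469801/466 ≈ 5300.0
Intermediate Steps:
P(w) = 2/(-4 + 6*w*(1 + w)) (P(w) = 2/(-5 + (1 + 3*((w + w)*(w + 1)))) = 2/(-5 + (1 + 3*((2*w)*(1 + w)))) = 2/(-5 + (1 + 3*(2*w*(1 + w)))) = 2/(-5 + (1 + 6*w*(1 + w))) = 2/(-4 + 6*w*(1 + w)))
P(12) + v*50 = 1/(-2 + 3*12 + 3*12**2) + 106*50 = 1/(-2 + 36 + 3*144) + 5300 = 1/(-2 + 36 + 432) + 5300 = 1/466 + 5300 = 2469801/466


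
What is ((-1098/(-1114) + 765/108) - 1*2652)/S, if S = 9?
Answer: -17672035/60156 ≈ -293.77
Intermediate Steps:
((-1098/(-1114) + 765/108) - 1*2652)/S = ((-1098/(-1114) + 765/108) - 1*2652)/9 = ((-1098*(-1/1114) + 765*(1/108)) - 2652)*(1/9) = ((549/557 + 85/12) - 2652)*(1/9) = (53933/6684 - 2652)*(1/9) = -17672035/6684*1/9 = -17672035/60156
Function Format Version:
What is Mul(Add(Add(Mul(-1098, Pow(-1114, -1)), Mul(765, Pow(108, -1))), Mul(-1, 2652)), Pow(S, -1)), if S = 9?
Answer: Rational(-17672035, 60156) ≈ -293.77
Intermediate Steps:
Mul(Add(Add(Mul(-1098, Pow(-1114, -1)), Mul(765, Pow(108, -1))), Mul(-1, 2652)), Pow(S, -1)) = Mul(Add(Add(Mul(-1098, Pow(-1114, -1)), Mul(765, Pow(108, -1))), Mul(-1, 2652)), Pow(9, -1)) = Mul(Add(Add(Mul(-1098, Rational(-1, 1114)), Mul(765, Rational(1, 108))), -2652), Rational(1, 9)) = Mul(Add(Add(Rational(549, 557), Rational(85, 12)), -2652), Rational(1, 9)) = Mul(Add(Rational(53933, 6684), -2652), Rational(1, 9)) = Mul(Rational(-17672035, 6684), Rational(1, 9)) = Rational(-17672035, 60156)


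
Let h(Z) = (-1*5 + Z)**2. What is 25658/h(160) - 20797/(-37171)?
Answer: 1453381443/893033275 ≈ 1.6275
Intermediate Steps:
h(Z) = (-5 + Z)**2
25658/h(160) - 20797/(-37171) = 25658/((-5 + 160)**2) - 20797/(-37171) = 25658/(155**2) - 20797*(-1/37171) = 25658/24025 + 20797/37171 = 1453381443/893033275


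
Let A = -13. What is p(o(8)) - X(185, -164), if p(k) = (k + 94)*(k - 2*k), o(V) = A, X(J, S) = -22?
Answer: 1075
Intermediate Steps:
o(V) = -13
p(k) = -k*(94 + k) (p(k) = (94 + k)*(-k) = -k*(94 + k))
p(o(8)) - X(185, -164) = -1*(-13)*(94 - 13) - 1*(-22) = -1*(-13)*81 + 22 = 1053 + 22 = 1075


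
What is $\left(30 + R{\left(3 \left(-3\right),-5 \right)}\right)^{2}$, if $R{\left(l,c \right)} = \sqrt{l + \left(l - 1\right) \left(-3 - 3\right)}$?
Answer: $\left(30 + \sqrt{51}\right)^{2} \approx 1379.5$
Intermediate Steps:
$R{\left(l,c \right)} = \sqrt{6 - 5 l}$ ($R{\left(l,c \right)} = \sqrt{l + \left(-1 + l\right) \left(-6\right)} = \sqrt{l - \left(-6 + 6 l\right)} = \sqrt{6 - 5 l}$)
$\left(30 + R{\left(3 \left(-3\right),-5 \right)}\right)^{2} = \left(30 + \sqrt{6 - 5 \cdot 3 \left(-3\right)}\right)^{2} = \left(30 + \sqrt{6 - -45}\right)^{2} = \left(30 + \sqrt{6 + 45}\right)^{2} = \left(30 + \sqrt{51}\right)^{2}$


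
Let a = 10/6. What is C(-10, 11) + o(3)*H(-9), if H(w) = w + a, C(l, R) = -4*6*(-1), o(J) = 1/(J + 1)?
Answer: 133/6 ≈ 22.167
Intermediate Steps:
o(J) = 1/(1 + J)
C(l, R) = 24 (C(l, R) = -24*(-1) = 24)
a = 5/3 (a = 10*(⅙) = 5/3 ≈ 1.6667)
H(w) = 5/3 + w (H(w) = w + 5/3 = 5/3 + w)
C(-10, 11) + o(3)*H(-9) = 24 + (5/3 - 9)/(1 + 3) = 24 - 22/3/4 = 24 + (¼)*(-22/3) = 24 - 11/6 = 133/6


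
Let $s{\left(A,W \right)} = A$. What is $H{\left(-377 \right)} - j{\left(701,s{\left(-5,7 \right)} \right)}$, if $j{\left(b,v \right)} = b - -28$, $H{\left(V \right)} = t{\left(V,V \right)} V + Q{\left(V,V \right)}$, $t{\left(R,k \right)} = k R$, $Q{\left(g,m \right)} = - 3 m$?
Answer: $-53582231$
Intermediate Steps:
$t{\left(R,k \right)} = R k$
$H{\left(V \right)} = V^{3} - 3 V$ ($H{\left(V \right)} = V V V - 3 V = V^{2} V - 3 V = V^{3} - 3 V$)
$j{\left(b,v \right)} = 28 + b$ ($j{\left(b,v \right)} = b + 28 = 28 + b$)
$H{\left(-377 \right)} - j{\left(701,s{\left(-5,7 \right)} \right)} = - 377 \left(-3 + \left(-377\right)^{2}\right) - \left(28 + 701\right) = - 377 \left(-3 + 142129\right) - 729 = \left(-377\right) 142126 - 729 = -53581502 - 729 = -53582231$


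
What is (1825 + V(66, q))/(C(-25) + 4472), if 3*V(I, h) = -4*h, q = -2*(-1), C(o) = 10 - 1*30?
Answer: 781/1908 ≈ 0.40933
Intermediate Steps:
C(o) = -20 (C(o) = 10 - 30 = -20)
q = 2
V(I, h) = -4*h/3 (V(I, h) = (-4*h)/3 = -4*h/3)
(1825 + V(66, q))/(C(-25) + 4472) = (1825 - 4/3*2)/(-20 + 4472) = (1825 - 8/3)/4452 = (5467/3)*(1/4452) = 781/1908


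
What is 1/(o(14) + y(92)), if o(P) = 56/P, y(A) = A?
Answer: 1/96 ≈ 0.010417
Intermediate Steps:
1/(o(14) + y(92)) = 1/(56/14 + 92) = 1/(56*(1/14) + 92) = 1/(4 + 92) = 1/96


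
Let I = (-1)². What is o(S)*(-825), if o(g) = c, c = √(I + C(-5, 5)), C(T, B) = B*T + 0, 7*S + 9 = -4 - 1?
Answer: -1650*I*√6 ≈ -4041.7*I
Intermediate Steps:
S = -2 (S = -9/7 + (-4 - 1)/7 = -9/7 + (⅐)*(-5) = -9/7 - 5/7 = -2)
C(T, B) = B*T
I = 1
c = 2*I*√6 (c = √(1 + 5*(-5)) = √(1 - 25) = √(-24) = 2*I*√6 ≈ 4.899*I)
o(g) = 2*I*√6
o(S)*(-825) = (2*I*√6)*(-825) = -1650*I*√6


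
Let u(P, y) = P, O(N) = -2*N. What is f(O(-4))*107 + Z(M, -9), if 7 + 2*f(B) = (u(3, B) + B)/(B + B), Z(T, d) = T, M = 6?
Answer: -10615/32 ≈ -331.72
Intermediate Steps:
f(B) = -7/2 + (3 + B)/(4*B) (f(B) = -7/2 + ((3 + B)/(B + B))/2 = -7/2 + ((3 + B)/((2*B)))/2 = -7/2 + ((3 + B)*(1/(2*B)))/2 = -7/2 + ((3 + B)/(2*B))/2 = -7/2 + (3 + B)/(4*B))
f(O(-4))*107 + Z(M, -9) = ((3 - (-26)*(-4))/(4*((-2*(-4)))))*107 + 6 = ((1/4)*(3 - 13*8)/8)*107 + 6 = ((1/4)*(1/8)*(3 - 104))*107 + 6 = ((1/4)*(1/8)*(-101))*107 + 6 = -101/32*107 + 6 = -10807/32 + 6 = -10615/32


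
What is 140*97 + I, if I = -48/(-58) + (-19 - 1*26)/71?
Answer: 27961619/2059 ≈ 13580.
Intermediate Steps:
I = 399/2059 (I = -48*(-1/58) + (-19 - 26)*(1/71) = 24/29 - 45*1/71 = 24/29 - 45/71 = 399/2059 ≈ 0.19378)
140*97 + I = 140*97 + 399/2059 = 13580 + 399/2059 = 27961619/2059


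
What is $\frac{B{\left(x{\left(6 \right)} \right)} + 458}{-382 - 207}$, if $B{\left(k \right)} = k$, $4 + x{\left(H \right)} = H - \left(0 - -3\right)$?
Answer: $- \frac{457}{589} \approx -0.77589$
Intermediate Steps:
$x{\left(H \right)} = -7 + H$ ($x{\left(H \right)} = -4 + \left(H - \left(0 - -3\right)\right) = -4 + \left(H - \left(0 + 3\right)\right) = -4 + \left(H - 3\right) = -4 + \left(-3 + H\right) = -7 + H$)
$\frac{B{\left(x{\left(6 \right)} \right)} + 458}{-382 - 207} = \frac{\left(-7 + 6\right) + 458}{-382 - 207} = \frac{-1 + 458}{-589} = 457 \left(- \frac{1}{589}\right) = - \frac{457}{589}$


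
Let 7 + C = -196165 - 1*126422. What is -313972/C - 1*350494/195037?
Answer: -25915552236/31458882989 ≈ -0.82379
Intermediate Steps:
C = -322594 (C = -7 + (-196165 - 1*126422) = -7 + (-196165 - 126422) = -7 - 322587 = -322594)
-313972/C - 1*350494/195037 = -313972/(-322594) - 1*350494/195037 = -313972*(-1/322594) - 350494*1/195037 = 156986/161297 - 350494/195037 = -25915552236/31458882989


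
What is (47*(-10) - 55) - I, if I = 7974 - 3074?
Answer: -5425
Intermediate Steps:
I = 4900
(47*(-10) - 55) - I = (47*(-10) - 55) - 1*4900 = (-470 - 55) - 4900 = -525 - 4900 = -5425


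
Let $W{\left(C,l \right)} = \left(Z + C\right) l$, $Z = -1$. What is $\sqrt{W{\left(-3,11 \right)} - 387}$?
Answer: $i \sqrt{431} \approx 20.761 i$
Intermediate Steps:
$W{\left(C,l \right)} = l \left(-1 + C\right)$ ($W{\left(C,l \right)} = \left(-1 + C\right) l = l \left(-1 + C\right)$)
$\sqrt{W{\left(-3,11 \right)} - 387} = \sqrt{11 \left(-1 - 3\right) - 387} = \sqrt{11 \left(-4\right) - 387} = \sqrt{-44 - 387} = \sqrt{-431} = i \sqrt{431}$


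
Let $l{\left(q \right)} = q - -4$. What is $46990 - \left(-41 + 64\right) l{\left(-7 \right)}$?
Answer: $47059$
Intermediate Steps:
$l{\left(q \right)} = 4 + q$ ($l{\left(q \right)} = q + 4 = 4 + q$)
$46990 - \left(-41 + 64\right) l{\left(-7 \right)} = 46990 - \left(-41 + 64\right) \left(4 - 7\right) = 46990 - 23 \left(-3\right) = 46990 - -69 = 46990 + 69 = 47059$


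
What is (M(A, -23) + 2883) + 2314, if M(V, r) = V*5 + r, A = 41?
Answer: 5379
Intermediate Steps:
M(V, r) = r + 5*V (M(V, r) = 5*V + r = r + 5*V)
(M(A, -23) + 2883) + 2314 = ((-23 + 5*41) + 2883) + 2314 = ((-23 + 205) + 2883) + 2314 = (182 + 2883) + 2314 = 3065 + 2314 = 5379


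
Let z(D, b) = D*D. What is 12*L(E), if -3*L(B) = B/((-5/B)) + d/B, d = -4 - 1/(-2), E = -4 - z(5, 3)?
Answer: 97486/145 ≈ 672.32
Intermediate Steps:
z(D, b) = D²
E = -29 (E = -4 - 1*5² = -4 - 1*25 = -4 - 25 = -29)
d = -7/2 (d = -4 - 1*(-½) = -4 + ½ = -7/2 ≈ -3.5000)
L(B) = B²/15 + 7/(6*B) (L(B) = -(B/((-5/B)) - 7/(2*B))/3 = -(B*(-B/5) - 7/(2*B))/3 = -(-B²/5 - 7/(2*B))/3 = -(-7/(2*B) - B²/5)/3 = B²/15 + 7/(6*B))
12*L(E) = 12*((1/30)*(35 + 2*(-29)³)/(-29)) = 12*((1/30)*(-1/29)*(35 + 2*(-24389))) = 12*((1/30)*(-1/29)*(35 - 48778)) = 12*((1/30)*(-1/29)*(-48743)) = 12*(48743/870) = 97486/145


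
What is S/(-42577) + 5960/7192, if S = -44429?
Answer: 71661536/38276723 ≈ 1.8722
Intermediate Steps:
S/(-42577) + 5960/7192 = -44429/(-42577) + 5960/7192 = -44429*(-1/42577) + 5960*(1/7192) = 44429/42577 + 745/899 = 71661536/38276723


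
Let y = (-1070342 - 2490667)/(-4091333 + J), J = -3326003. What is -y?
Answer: -3561009/7417336 ≈ -0.48009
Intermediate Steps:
y = 3561009/7417336 (y = (-1070342 - 2490667)/(-4091333 - 3326003) = -3561009/(-7417336) = -3561009*(-1/7417336) = 3561009/7417336 ≈ 0.48009)
-y = -1*3561009/7417336 = -3561009/7417336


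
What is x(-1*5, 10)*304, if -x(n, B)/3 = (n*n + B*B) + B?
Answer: -123120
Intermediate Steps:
x(n, B) = -3*B - 3*B² - 3*n² (x(n, B) = -3*((n*n + B*B) + B) = -3*((n² + B²) + B) = -3*((B² + n²) + B) = -3*(B + B² + n²) = -3*B - 3*B² - 3*n²)
x(-1*5, 10)*304 = (-3*10 - 3*10² - 3*(-1*5)²)*304 = (-30 - 3*100 - 3*(-5)²)*304 = (-30 - 300 - 3*25)*304 = (-30 - 300 - 75)*304 = -405*304 = -123120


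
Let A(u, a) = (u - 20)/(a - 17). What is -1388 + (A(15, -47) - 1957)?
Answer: -214075/64 ≈ -3344.9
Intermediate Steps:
A(u, a) = (-20 + u)/(-17 + a)
-1388 + (A(15, -47) - 1957) = -1388 + ((-20 + 15)/(-17 - 47) - 1957) = -1388 + (-5/(-64) - 1957) = -1388 + (-1/64*(-5) - 1957) = -1388 + (5/64 - 1957) = -1388 - 125243/64 = -214075/64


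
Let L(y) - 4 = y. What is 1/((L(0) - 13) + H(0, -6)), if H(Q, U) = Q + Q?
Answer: -⅑ ≈ -0.11111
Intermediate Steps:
L(y) = 4 + y
H(Q, U) = 2*Q
1/((L(0) - 13) + H(0, -6)) = 1/(((4 + 0) - 13) + 2*0) = 1/((4 - 13) + 0) = 1/(-9 + 0) = 1/(-9) = -⅑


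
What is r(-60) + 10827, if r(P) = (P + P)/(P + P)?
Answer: 10828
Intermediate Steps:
r(P) = 1 (r(P) = (2*P)/((2*P)) = (2*P)*(1/(2*P)) = 1)
r(-60) + 10827 = 1 + 10827 = 10828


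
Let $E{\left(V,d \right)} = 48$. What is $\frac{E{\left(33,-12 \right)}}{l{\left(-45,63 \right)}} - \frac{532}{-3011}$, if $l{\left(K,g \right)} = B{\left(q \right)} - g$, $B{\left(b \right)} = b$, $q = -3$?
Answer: $- \frac{18236}{33121} \approx -0.55059$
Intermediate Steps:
$l{\left(K,g \right)} = -3 - g$
$\frac{E{\left(33,-12 \right)}}{l{\left(-45,63 \right)}} - \frac{532}{-3011} = \frac{48}{-3 - 63} - \frac{532}{-3011} = \frac{48}{-3 - 63} - - \frac{532}{3011} = \frac{48}{-66} + \frac{532}{3011} = 48 \left(- \frac{1}{66}\right) + \frac{532}{3011} = - \frac{8}{11} + \frac{532}{3011} = - \frac{18236}{33121}$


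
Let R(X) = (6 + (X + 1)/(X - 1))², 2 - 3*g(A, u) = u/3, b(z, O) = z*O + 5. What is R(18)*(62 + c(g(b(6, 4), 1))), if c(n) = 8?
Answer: 1024870/289 ≈ 3546.3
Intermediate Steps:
b(z, O) = 5 + O*z (b(z, O) = O*z + 5 = 5 + O*z)
g(A, u) = ⅔ - u/9 (g(A, u) = ⅔ - u/(3*3) = ⅔ - u/9)
R(X) = (6 + (1 + X)/(-1 + X))²
R(18)*(62 + c(g(b(6, 4), 1))) = ((-5 + 7*18)²/(-1 + 18)²)*(62 + 8) = ((-5 + 126)²/17²)*70 = ((1/289)*121²)*70 = ((1/289)*14641)*70 = (14641/289)*70 = 1024870/289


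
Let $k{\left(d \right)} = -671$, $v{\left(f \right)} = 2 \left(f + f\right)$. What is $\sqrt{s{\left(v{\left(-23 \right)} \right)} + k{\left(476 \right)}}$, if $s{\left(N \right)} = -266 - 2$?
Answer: $i \sqrt{939} \approx 30.643 i$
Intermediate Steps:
$v{\left(f \right)} = 4 f$ ($v{\left(f \right)} = 2 \cdot 2 f = 4 f$)
$s{\left(N \right)} = -268$ ($s{\left(N \right)} = -266 - 2 = -268$)
$\sqrt{s{\left(v{\left(-23 \right)} \right)} + k{\left(476 \right)}} = \sqrt{-268 - 671} = \sqrt{-939} = i \sqrt{939}$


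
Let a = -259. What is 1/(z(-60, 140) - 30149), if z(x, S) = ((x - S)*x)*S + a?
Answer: 1/1649592 ≈ 6.0621e-7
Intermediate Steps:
z(x, S) = -259 + S*x*(x - S) (z(x, S) = ((x - S)*x)*S - 259 = (x*(x - S))*S - 259 = S*x*(x - S) - 259 = -259 + S*x*(x - S))
1/(z(-60, 140) - 30149) = 1/((-259 + 140*(-60)**2 - 1*(-60)*140**2) - 30149) = 1/((-259 + 140*3600 - 1*(-60)*19600) - 30149) = 1/((-259 + 504000 + 1176000) - 30149) = 1/(1679741 - 30149) = 1/1649592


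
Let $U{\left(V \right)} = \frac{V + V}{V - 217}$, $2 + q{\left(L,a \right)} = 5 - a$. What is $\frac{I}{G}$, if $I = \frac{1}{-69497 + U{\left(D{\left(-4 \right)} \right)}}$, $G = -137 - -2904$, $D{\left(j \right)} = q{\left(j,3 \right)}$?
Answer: $- \frac{1}{192298199} \approx -5.2003 \cdot 10^{-9}$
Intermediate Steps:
$q{\left(L,a \right)} = 3 - a$ ($q{\left(L,a \right)} = -2 - \left(-5 + a\right) = 3 - a$)
$D{\left(j \right)} = 0$ ($D{\left(j \right)} = 3 - 3 = 0$)
$U{\left(V \right)} = \frac{2 V}{-217 + V}$
$G = 2767$ ($G = -137 + 2904 = 2767$)
$I = - \frac{1}{69497}$ ($I = \frac{1}{-69497 + 2 \cdot 0 \frac{1}{-217 + 0}} = \frac{1}{-69497 + 2 \cdot 0 \frac{1}{-217}} = \frac{1}{-69497 + 2 \cdot 0 \left(- \frac{1}{217}\right)} = \frac{1}{-69497 + 0} = \frac{1}{-69497} = - \frac{1}{69497} \approx -1.4389 \cdot 10^{-5}$)
$\frac{I}{G} = - \frac{1}{69497 \cdot 2767} = \left(- \frac{1}{69497}\right) \frac{1}{2767} = - \frac{1}{192298199}$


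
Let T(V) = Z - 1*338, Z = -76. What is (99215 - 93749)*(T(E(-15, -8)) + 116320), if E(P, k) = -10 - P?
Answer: 633542196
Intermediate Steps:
T(V) = -414 (T(V) = -76 - 1*338 = -76 - 338 = -414)
(99215 - 93749)*(T(E(-15, -8)) + 116320) = (99215 - 93749)*(-414 + 116320) = 5466*115906 = 633542196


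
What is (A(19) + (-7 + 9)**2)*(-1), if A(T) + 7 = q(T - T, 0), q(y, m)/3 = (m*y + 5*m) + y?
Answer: 3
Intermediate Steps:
q(y, m) = 3*y + 15*m + 3*m*y (q(y, m) = 3*((m*y + 5*m) + y) = 3*((5*m + m*y) + y) = 3*(y + 5*m + m*y) = 3*y + 15*m + 3*m*y)
A(T) = -7 (A(T) = -7 + (3*(T - T) + 15*0 + 3*0*(T - T)) = -7 + (3*0 + 0 + 3*0*0) = -7 + (0 + 0 + 0) = -7 + 0 = -7)
(A(19) + (-7 + 9)**2)*(-1) = (-7 + (-7 + 9)**2)*(-1) = (-7 + 2**2)*(-1) = (-7 + 4)*(-1) = -3*(-1) = 3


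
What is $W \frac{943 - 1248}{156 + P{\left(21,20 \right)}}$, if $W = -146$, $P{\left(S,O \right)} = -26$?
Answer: $\frac{4453}{13} \approx 342.54$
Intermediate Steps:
$W \frac{943 - 1248}{156 + P{\left(21,20 \right)}} = - 146 \frac{943 - 1248}{156 - 26} = - 146 \left(- \frac{305}{130}\right) = - 146 \left(\left(-305\right) \frac{1}{130}\right) = \left(-146\right) \left(- \frac{61}{26}\right) = \frac{4453}{13}$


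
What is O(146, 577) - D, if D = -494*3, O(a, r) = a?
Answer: 1628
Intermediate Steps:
D = -1482
O(146, 577) - D = 146 - 1*(-1482) = 146 + 1482 = 1628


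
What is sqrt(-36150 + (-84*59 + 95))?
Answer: I*sqrt(41011) ≈ 202.51*I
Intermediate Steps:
sqrt(-36150 + (-84*59 + 95)) = sqrt(-36150 + (-4956 + 95)) = sqrt(-36150 - 4861) = sqrt(-41011) = I*sqrt(41011)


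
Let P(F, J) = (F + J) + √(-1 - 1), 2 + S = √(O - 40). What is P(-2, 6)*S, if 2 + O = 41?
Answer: -(2 - I)*(4 + I*√2) ≈ -9.4142 + 1.1716*I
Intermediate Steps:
O = 39 (O = -2 + 41 = 39)
S = -2 + I (S = -2 + √(39 - 40) = -2 + √(-1) = -2 + I ≈ -2.0 + 1.0*I)
P(F, J) = F + J + I*√2 (P(F, J) = (F + J) + √(-2) = (F + J) + I*√2 = F + J + I*√2)
P(-2, 6)*S = (-2 + 6 + I*√2)*(-2 + I) = (4 + I*√2)*(-2 + I) = (-2 + I)*(4 + I*√2)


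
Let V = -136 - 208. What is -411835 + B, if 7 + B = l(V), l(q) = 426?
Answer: -411416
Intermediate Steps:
V = -344
B = 419 (B = -7 + 426 = 419)
-411835 + B = -411835 + 419 = -411416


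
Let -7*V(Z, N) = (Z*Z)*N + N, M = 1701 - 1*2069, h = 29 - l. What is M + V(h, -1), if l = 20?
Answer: -2494/7 ≈ -356.29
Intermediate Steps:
h = 9 (h = 29 - 1*20 = 29 - 20 = 9)
M = -368 (M = 1701 - 2069 = -368)
V(Z, N) = -N/7 - N*Z²/7 (V(Z, N) = -((Z*Z)*N + N)/7 = -(Z²*N + N)/7 = -(N*Z² + N)/7 = -(N + N*Z²)/7 = -N/7 - N*Z²/7)
M + V(h, -1) = -368 - ⅐*(-1)*(1 + 9²) = -368 - ⅐*(-1)*(1 + 81) = -368 - ⅐*(-1)*82 = -368 + 82/7 = -2494/7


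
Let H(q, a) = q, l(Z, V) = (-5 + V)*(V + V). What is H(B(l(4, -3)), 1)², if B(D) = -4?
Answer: 16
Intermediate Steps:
l(Z, V) = 2*V*(-5 + V) (l(Z, V) = (-5 + V)*(2*V) = 2*V*(-5 + V))
H(B(l(4, -3)), 1)² = (-4)² = 16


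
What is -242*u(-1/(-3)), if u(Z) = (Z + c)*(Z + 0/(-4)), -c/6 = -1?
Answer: -4598/9 ≈ -510.89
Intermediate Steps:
c = 6 (c = -6*(-1) = 6)
u(Z) = Z*(6 + Z) (u(Z) = (Z + 6)*(Z + 0/(-4)) = (6 + Z)*(Z + 0*(-1/4)) = (6 + Z)*(Z + 0) = (6 + Z)*Z = Z*(6 + Z))
-242*u(-1/(-3)) = -242*(-1/(-3))*(6 - 1/(-3)) = -242*(-1*(-1/3))*(6 - 1*(-1/3)) = -242*(6 + 1/3)/3 = -242*19/(3*3) = -242*19/9 = -4598/9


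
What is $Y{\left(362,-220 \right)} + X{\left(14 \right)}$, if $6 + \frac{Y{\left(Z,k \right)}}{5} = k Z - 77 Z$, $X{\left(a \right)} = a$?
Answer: $-537586$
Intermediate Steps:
$Y{\left(Z,k \right)} = -30 - 385 Z + 5 Z k$ ($Y{\left(Z,k \right)} = -30 + 5 \left(k Z - 77 Z\right) = -30 + 5 \left(Z k - 77 Z\right) = -30 + 5 \left(- 77 Z + Z k\right) = -30 + \left(- 385 Z + 5 Z k\right) = -30 - 385 Z + 5 Z k$)
$Y{\left(362,-220 \right)} + X{\left(14 \right)} = \left(-30 - 139370 + 5 \cdot 362 \left(-220\right)\right) + 14 = \left(-30 - 139370 - 398200\right) + 14 = -537600 + 14 = -537586$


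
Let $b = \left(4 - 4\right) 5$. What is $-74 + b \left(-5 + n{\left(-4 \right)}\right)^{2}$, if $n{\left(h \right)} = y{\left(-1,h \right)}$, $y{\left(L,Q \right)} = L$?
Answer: $-74$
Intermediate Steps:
$b = 0$ ($b = 0 \cdot 5 = 0$)
$n{\left(h \right)} = -1$
$-74 + b \left(-5 + n{\left(-4 \right)}\right)^{2} = -74 + 0 \left(-5 - 1\right)^{2} = -74 + 0 \left(-6\right)^{2} = -74 + 0 \cdot 36 = -74 + 0 = -74$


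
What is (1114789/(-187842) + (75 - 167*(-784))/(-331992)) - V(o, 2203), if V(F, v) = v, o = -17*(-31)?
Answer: -22963047633301/10393673544 ≈ -2209.3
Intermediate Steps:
o = 527
(1114789/(-187842) + (75 - 167*(-784))/(-331992)) - V(o, 2203) = (1114789/(-187842) + (75 - 167*(-784))/(-331992)) - 1*2203 = (1114789*(-1/187842) + (75 + 130928)*(-1/331992)) - 2203 = (-1114789/187842 + 131003*(-1/331992)) - 2203 = (-1114789/187842 - 131003/331992) - 2203 = -65784815869/10393673544 - 2203 = -22963047633301/10393673544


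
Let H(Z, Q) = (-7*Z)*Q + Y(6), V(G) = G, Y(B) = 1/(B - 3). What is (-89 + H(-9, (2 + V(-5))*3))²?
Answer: 3869089/9 ≈ 4.2990e+5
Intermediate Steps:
Y(B) = 1/(-3 + B)
H(Z, Q) = ⅓ - 7*Q*Z (H(Z, Q) = (-7*Z)*Q + 1/(-3 + 6) = -7*Q*Z + 1/3 = -7*Q*Z + ⅓ = ⅓ - 7*Q*Z)
(-89 + H(-9, (2 + V(-5))*3))² = (-89 + (⅓ - 7*(2 - 5)*3*(-9)))² = (-89 + (⅓ - 7*(-3*3)*(-9)))² = (-89 + (⅓ - 7*(-9)*(-9)))² = (-89 + (⅓ - 567))² = (-89 - 1700/3)² = (-1967/3)² = 3869089/9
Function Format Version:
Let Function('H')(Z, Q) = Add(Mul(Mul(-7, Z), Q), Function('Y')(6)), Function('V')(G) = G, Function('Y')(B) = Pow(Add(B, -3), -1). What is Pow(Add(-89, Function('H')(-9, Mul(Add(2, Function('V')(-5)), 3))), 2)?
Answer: Rational(3869089, 9) ≈ 4.2990e+5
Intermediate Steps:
Function('Y')(B) = Pow(Add(-3, B), -1)
Function('H')(Z, Q) = Add(Rational(1, 3), Mul(-7, Q, Z)) (Function('H')(Z, Q) = Add(Mul(Mul(-7, Z), Q), Pow(Add(-3, 6), -1)) = Add(Mul(-7, Q, Z), Pow(3, -1)) = Add(Mul(-7, Q, Z), Rational(1, 3)) = Add(Rational(1, 3), Mul(-7, Q, Z)))
Pow(Add(-89, Function('H')(-9, Mul(Add(2, Function('V')(-5)), 3))), 2) = Pow(Add(-89, Add(Rational(1, 3), Mul(-7, Mul(Add(2, -5), 3), -9))), 2) = Pow(Add(-89, Add(Rational(1, 3), Mul(-7, Mul(-3, 3), -9))), 2) = Pow(Add(-89, Add(Rational(1, 3), Mul(-7, -9, -9))), 2) = Pow(Add(-89, Add(Rational(1, 3), -567)), 2) = Pow(Add(-89, Rational(-1700, 3)), 2) = Pow(Rational(-1967, 3), 2) = Rational(3869089, 9)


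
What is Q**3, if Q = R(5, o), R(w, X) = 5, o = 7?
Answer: 125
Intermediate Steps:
Q = 5
Q**3 = 5**3 = 125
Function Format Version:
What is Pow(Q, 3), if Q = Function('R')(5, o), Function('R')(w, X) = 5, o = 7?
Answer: 125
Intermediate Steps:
Q = 5
Pow(Q, 3) = Pow(5, 3) = 125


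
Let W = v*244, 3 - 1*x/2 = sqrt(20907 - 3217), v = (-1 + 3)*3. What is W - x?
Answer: 1458 + 2*sqrt(17690) ≈ 1724.0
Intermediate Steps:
v = 6 (v = 2*3 = 6)
x = 6 - 2*sqrt(17690) (x = 6 - 2*sqrt(20907 - 3217) = 6 - 2*sqrt(17690) ≈ -260.01)
W = 1464 (W = 6*244 = 1464)
W - x = 1464 - (6 - 2*sqrt(17690)) = 1464 + (-6 + 2*sqrt(17690)) = 1458 + 2*sqrt(17690)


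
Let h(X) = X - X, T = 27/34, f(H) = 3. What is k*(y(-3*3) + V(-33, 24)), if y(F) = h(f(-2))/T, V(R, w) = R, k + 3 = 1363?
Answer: -44880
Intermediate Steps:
k = 1360 (k = -3 + 1363 = 1360)
T = 27/34 (T = 27*(1/34) = 27/34 ≈ 0.79412)
h(X) = 0
y(F) = 0 (y(F) = 0/(27/34) = 0*(34/27) = 0)
k*(y(-3*3) + V(-33, 24)) = 1360*(0 - 33) = 1360*(-33) = -44880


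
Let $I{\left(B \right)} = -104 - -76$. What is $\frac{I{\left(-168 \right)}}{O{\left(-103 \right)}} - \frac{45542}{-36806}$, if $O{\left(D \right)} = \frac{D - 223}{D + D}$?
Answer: $- \frac{7051797}{428527} \approx -16.456$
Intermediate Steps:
$I{\left(B \right)} = -28$ ($I{\left(B \right)} = -104 + 76 = -28$)
$O{\left(D \right)} = \frac{-223 + D}{2 D}$
$\frac{I{\left(-168 \right)}}{O{\left(-103 \right)}} - \frac{45542}{-36806} = - \frac{28}{\frac{1}{2} \frac{1}{-103} \left(-223 - 103\right)} - \frac{45542}{-36806} = - \frac{28}{\frac{1}{2} \left(- \frac{1}{103}\right) \left(-326\right)} - - \frac{3253}{2629} = - \frac{28}{\frac{163}{103}} + \frac{3253}{2629} = \left(-28\right) \frac{103}{163} + \frac{3253}{2629} = - \frac{2884}{163} + \frac{3253}{2629} = - \frac{7051797}{428527}$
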